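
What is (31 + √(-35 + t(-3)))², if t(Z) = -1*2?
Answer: (31 + I*√37)² ≈ 924.0 + 377.13*I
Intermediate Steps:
t(Z) = -2
(31 + √(-35 + t(-3)))² = (31 + √(-35 - 2))² = (31 + √(-37))² = (31 + I*√37)²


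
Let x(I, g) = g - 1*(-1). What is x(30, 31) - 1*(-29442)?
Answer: 29474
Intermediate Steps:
x(I, g) = 1 + g (x(I, g) = g + 1 = 1 + g)
x(30, 31) - 1*(-29442) = (1 + 31) - 1*(-29442) = 32 + 29442 = 29474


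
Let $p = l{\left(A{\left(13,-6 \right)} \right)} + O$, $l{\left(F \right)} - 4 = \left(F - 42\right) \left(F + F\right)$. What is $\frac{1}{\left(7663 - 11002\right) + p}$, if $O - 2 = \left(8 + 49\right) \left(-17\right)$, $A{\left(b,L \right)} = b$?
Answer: $- \frac{1}{5056} \approx -0.00019778$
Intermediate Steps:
$l{\left(F \right)} = 4 + 2 F \left(-42 + F\right)$ ($l{\left(F \right)} = 4 + \left(F - 42\right) \left(F + F\right) = 4 + \left(-42 + F\right) 2 F = 4 + 2 F \left(-42 + F\right)$)
$O = -967$ ($O = 2 + \left(8 + 49\right) \left(-17\right) = 2 + 57 \left(-17\right) = 2 - 969 = -967$)
$p = -1717$ ($p = \left(4 - 1092 + 2 \cdot 13^{2}\right) - 967 = \left(4 - 1092 + 2 \cdot 169\right) - 967 = \left(4 - 1092 + 338\right) - 967 = -750 - 967 = -1717$)
$\frac{1}{\left(7663 - 11002\right) + p} = \frac{1}{\left(7663 - 11002\right) - 1717} = \frac{1}{-3339 - 1717} = \frac{1}{-5056} = - \frac{1}{5056}$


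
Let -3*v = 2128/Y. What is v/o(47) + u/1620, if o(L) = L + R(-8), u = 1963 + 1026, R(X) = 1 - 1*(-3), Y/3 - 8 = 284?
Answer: 3677429/2010420 ≈ 1.8292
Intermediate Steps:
Y = 876 (Y = 24 + 3*284 = 24 + 852 = 876)
v = -532/657 (v = -2128/(3*876) = -1/3*532/219 = -532/657 ≈ -0.80974)
R(X) = 4 (R(X) = 1 + 3 = 4)
u = 2989
o(L) = 4 + L (o(L) = L + 4 = 4 + L)
v/o(47) + u/1620 = -532/(657*(4 + 47)) + 2989/1620 = -532/657/51 + 2989*(1/1620) = -532/657*1/51 + 2989/1620 = -532/33507 + 2989/1620 = 3677429/2010420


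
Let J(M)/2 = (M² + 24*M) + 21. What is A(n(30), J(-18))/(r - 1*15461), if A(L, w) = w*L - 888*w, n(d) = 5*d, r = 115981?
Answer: 32103/25130 ≈ 1.2775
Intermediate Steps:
J(M) = 42 + 2*M² + 48*M (J(M) = 2*((M² + 24*M) + 21) = 2*(21 + M² + 24*M) = 42 + 2*M² + 48*M)
A(L, w) = -888*w + L*w (A(L, w) = L*w - 888*w = -888*w + L*w)
A(n(30), J(-18))/(r - 1*15461) = ((42 + 2*(-18)² + 48*(-18))*(-888 + 5*30))/(115981 - 1*15461) = ((42 + 2*324 - 864)*(-888 + 150))/(115981 - 15461) = ((42 + 648 - 864)*(-738))/100520 = -174*(-738)*(1/100520) = 128412*(1/100520) = 32103/25130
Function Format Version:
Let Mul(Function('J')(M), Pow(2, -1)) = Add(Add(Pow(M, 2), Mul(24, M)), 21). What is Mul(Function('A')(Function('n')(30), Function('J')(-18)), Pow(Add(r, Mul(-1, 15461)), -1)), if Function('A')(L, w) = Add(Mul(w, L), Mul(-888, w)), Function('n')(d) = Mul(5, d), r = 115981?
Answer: Rational(32103, 25130) ≈ 1.2775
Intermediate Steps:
Function('J')(M) = Add(42, Mul(2, Pow(M, 2)), Mul(48, M)) (Function('J')(M) = Mul(2, Add(Add(Pow(M, 2), Mul(24, M)), 21)) = Mul(2, Add(21, Pow(M, 2), Mul(24, M))) = Add(42, Mul(2, Pow(M, 2)), Mul(48, M)))
Function('A')(L, w) = Add(Mul(-888, w), Mul(L, w)) (Function('A')(L, w) = Add(Mul(L, w), Mul(-888, w)) = Add(Mul(-888, w), Mul(L, w)))
Mul(Function('A')(Function('n')(30), Function('J')(-18)), Pow(Add(r, Mul(-1, 15461)), -1)) = Mul(Mul(Add(42, Mul(2, Pow(-18, 2)), Mul(48, -18)), Add(-888, Mul(5, 30))), Pow(Add(115981, Mul(-1, 15461)), -1)) = Mul(Mul(Add(42, Mul(2, 324), -864), Add(-888, 150)), Pow(Add(115981, -15461), -1)) = Mul(Mul(Add(42, 648, -864), -738), Pow(100520, -1)) = Mul(Mul(-174, -738), Rational(1, 100520)) = Mul(128412, Rational(1, 100520)) = Rational(32103, 25130)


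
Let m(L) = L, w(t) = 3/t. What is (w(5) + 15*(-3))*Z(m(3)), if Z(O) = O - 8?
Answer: 222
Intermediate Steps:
Z(O) = -8 + O
(w(5) + 15*(-3))*Z(m(3)) = (3/5 + 15*(-3))*(-8 + 3) = (3*(1/5) - 45)*(-5) = (3/5 - 45)*(-5) = -222/5*(-5) = 222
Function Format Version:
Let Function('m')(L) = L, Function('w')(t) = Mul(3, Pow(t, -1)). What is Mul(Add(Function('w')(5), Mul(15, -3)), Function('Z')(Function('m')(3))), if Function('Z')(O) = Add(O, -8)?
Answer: 222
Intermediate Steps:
Function('Z')(O) = Add(-8, O)
Mul(Add(Function('w')(5), Mul(15, -3)), Function('Z')(Function('m')(3))) = Mul(Add(Mul(3, Pow(5, -1)), Mul(15, -3)), Add(-8, 3)) = Mul(Add(Mul(3, Rational(1, 5)), -45), -5) = Mul(Add(Rational(3, 5), -45), -5) = Mul(Rational(-222, 5), -5) = 222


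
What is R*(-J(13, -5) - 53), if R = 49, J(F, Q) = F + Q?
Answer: -2989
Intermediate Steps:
R*(-J(13, -5) - 53) = 49*(-(13 - 5) - 53) = 49*(-1*8 - 53) = 49*(-8 - 53) = 49*(-61) = -2989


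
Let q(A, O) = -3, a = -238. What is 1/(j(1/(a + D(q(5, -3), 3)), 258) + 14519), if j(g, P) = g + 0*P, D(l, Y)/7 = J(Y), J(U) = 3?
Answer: 217/3150622 ≈ 6.8875e-5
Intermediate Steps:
D(l, Y) = 21 (D(l, Y) = 7*3 = 21)
j(g, P) = g (j(g, P) = g + 0 = g)
1/(j(1/(a + D(q(5, -3), 3)), 258) + 14519) = 1/(1/(-238 + 21) + 14519) = 1/(1/(-217) + 14519) = 1/(-1/217 + 14519) = 1/(3150622/217) = 217/3150622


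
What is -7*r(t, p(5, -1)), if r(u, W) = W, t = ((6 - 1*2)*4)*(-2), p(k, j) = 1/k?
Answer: -7/5 ≈ -1.4000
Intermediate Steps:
t = -32 (t = ((6 - 2)*4)*(-2) = (4*4)*(-2) = 16*(-2) = -32)
-7*r(t, p(5, -1)) = -7/5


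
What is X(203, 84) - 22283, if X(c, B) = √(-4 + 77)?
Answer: -22283 + √73 ≈ -22274.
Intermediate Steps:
X(c, B) = √73
X(203, 84) - 22283 = √73 - 22283 = -22283 + √73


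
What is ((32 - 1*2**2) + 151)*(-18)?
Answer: -3222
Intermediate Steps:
((32 - 1*2**2) + 151)*(-18) = ((32 - 1*4) + 151)*(-18) = ((32 - 4) + 151)*(-18) = (28 + 151)*(-18) = 179*(-18) = -3222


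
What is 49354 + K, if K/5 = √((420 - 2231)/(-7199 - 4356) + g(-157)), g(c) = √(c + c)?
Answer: 49354 + √(20926105 + 133518025*I*√314)/2311 ≈ 49369.0 + 14.817*I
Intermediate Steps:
g(c) = √2*√c (g(c) = √(2*c) = √2*√c)
K = 5*√(1811/11555 + I*√314) (K = 5*√((420 - 2231)/(-7199 - 4356) + √2*√(-157)) = 5*√(-1811/(-11555) + √2*(I*√157)) = 5*√(-1811*(-1/11555) + I*√314) = 5*√(1811/11555 + I*√314) ≈ 14.949 + 14.817*I)
49354 + K = 49354 + √(20926105 + 133518025*I*√314)/2311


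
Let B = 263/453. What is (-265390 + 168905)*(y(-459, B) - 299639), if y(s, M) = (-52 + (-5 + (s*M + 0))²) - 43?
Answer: 497257339753530/22801 ≈ 2.1809e+10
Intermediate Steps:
B = 263/453 (B = 263*(1/453) = 263/453 ≈ 0.58057)
y(s, M) = -95 + (-5 + M*s)² (y(s, M) = (-52 + (-5 + (M*s + 0))²) - 43 = (-52 + (-5 + M*s)²) - 43 = -95 + (-5 + M*s)²)
(-265390 + 168905)*(y(-459, B) - 299639) = (-265390 + 168905)*((-95 + (-5 + (263/453)*(-459))²) - 299639) = -96485*((-95 + (-5 - 40239/151)²) - 299639) = -96485*((-95 + (-40994/151)²) - 299639) = -96485*((-95 + 1680508036/22801) - 299639) = -96485*(1678341941/22801 - 299639) = -96485*(-5153726898/22801) = 497257339753530/22801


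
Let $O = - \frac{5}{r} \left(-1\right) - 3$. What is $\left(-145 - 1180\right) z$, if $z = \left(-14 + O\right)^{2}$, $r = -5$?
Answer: $-429300$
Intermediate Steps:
$O = -4$ ($O = - \frac{5}{-5} \left(-1\right) - 3 = \left(-5\right) \left(- \frac{1}{5}\right) \left(-1\right) - 3 = 1 \left(-1\right) - 3 = -1 - 3 = -4$)
$z = 324$ ($z = \left(-14 - 4\right)^{2} = \left(-18\right)^{2} = 324$)
$\left(-145 - 1180\right) z = \left(-145 - 1180\right) 324 = \left(-1325\right) 324 = -429300$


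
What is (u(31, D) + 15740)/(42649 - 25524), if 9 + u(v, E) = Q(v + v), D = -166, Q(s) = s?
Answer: 15793/17125 ≈ 0.92222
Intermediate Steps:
u(v, E) = -9 + 2*v (u(v, E) = -9 + (v + v) = -9 + 2*v)
(u(31, D) + 15740)/(42649 - 25524) = ((-9 + 2*31) + 15740)/(42649 - 25524) = ((-9 + 62) + 15740)/17125 = (53 + 15740)*(1/17125) = 15793*(1/17125) = 15793/17125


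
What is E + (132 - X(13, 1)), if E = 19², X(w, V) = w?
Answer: 480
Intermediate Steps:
E = 361
E + (132 - X(13, 1)) = 361 + (132 - 1*13) = 361 + (132 - 13) = 361 + 119 = 480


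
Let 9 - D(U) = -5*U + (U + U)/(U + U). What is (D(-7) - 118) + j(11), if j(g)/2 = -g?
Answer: -167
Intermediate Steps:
j(g) = -2*g (j(g) = 2*(-g) = -2*g)
D(U) = 8 + 5*U (D(U) = 9 - (-5*U + (U + U)/(U + U)) = 9 - (-5*U + (2*U)/((2*U))) = 9 - (-5*U + (2*U)*(1/(2*U))) = 9 - (-5*U + 1) = 9 - (1 - 5*U) = 9 + (-1 + 5*U) = 8 + 5*U)
(D(-7) - 118) + j(11) = ((8 + 5*(-7)) - 118) - 2*11 = ((8 - 35) - 118) - 22 = (-27 - 118) - 22 = -145 - 22 = -167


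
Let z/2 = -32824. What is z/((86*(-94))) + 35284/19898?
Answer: 198937470/20106929 ≈ 9.8940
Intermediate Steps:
z = -65648 (z = 2*(-32824) = -65648)
z/((86*(-94))) + 35284/19898 = -65648/(86*(-94)) + 35284/19898 = -65648/(-8084) + 35284*(1/19898) = -65648*(-1/8084) + 17642/9949 = 16412/2021 + 17642/9949 = 198937470/20106929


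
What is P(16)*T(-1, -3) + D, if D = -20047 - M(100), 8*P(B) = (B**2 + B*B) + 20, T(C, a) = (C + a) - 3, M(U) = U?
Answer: -41225/2 ≈ -20613.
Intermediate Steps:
T(C, a) = -3 + C + a
P(B) = 5/2 + B**2/4 (P(B) = ((B**2 + B*B) + 20)/8 = ((B**2 + B**2) + 20)/8 = (2*B**2 + 20)/8 = (20 + 2*B**2)/8 = 5/2 + B**2/4)
D = -20147 (D = -20047 - 1*100 = -20047 - 100 = -20147)
P(16)*T(-1, -3) + D = (5/2 + (1/4)*16**2)*(-3 - 1 - 3) - 20147 = (5/2 + (1/4)*256)*(-7) - 20147 = (5/2 + 64)*(-7) - 20147 = (133/2)*(-7) - 20147 = -931/2 - 20147 = -41225/2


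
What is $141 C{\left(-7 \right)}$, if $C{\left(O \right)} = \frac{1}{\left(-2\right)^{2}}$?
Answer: $\frac{141}{4} \approx 35.25$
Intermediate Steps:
$C{\left(O \right)} = \frac{1}{4}$
$141 C{\left(-7 \right)} = 141 \cdot \frac{1}{4} = \frac{141}{4}$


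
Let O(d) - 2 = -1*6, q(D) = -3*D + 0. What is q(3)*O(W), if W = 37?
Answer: 36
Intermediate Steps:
q(D) = -3*D
O(d) = -4 (O(d) = 2 - 1*6 = 2 - 6 = -4)
q(3)*O(W) = -3*3*(-4) = -9*(-4) = 36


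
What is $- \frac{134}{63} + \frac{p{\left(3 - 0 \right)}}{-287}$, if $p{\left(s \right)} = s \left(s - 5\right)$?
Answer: $- \frac{5440}{2583} \approx -2.1061$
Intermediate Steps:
$p{\left(s \right)} = s \left(-5 + s\right)$
$- \frac{134}{63} + \frac{p{\left(3 - 0 \right)}}{-287} = - \frac{134}{63} + \frac{\left(3 - 0\right) \left(-5 + \left(3 - 0\right)\right)}{-287} = \left(-134\right) \frac{1}{63} + \left(3 + 0\right) \left(-5 + \left(3 + 0\right)\right) \left(- \frac{1}{287}\right) = - \frac{134}{63} + 3 \left(-5 + 3\right) \left(- \frac{1}{287}\right) = - \frac{134}{63} + 3 \left(-2\right) \left(- \frac{1}{287}\right) = - \frac{134}{63} - - \frac{6}{287} = - \frac{134}{63} + \frac{6}{287} = - \frac{5440}{2583}$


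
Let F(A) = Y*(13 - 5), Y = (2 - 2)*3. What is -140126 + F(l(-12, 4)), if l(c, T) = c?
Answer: -140126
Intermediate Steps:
Y = 0 (Y = 0*3 = 0)
F(A) = 0 (F(A) = 0*(13 - 5) = 0*8 = 0)
-140126 + F(l(-12, 4)) = -140126 + 0 = -140126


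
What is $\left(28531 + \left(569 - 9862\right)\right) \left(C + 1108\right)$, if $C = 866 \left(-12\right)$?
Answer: $-178605592$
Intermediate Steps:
$C = -10392$
$\left(28531 + \left(569 - 9862\right)\right) \left(C + 1108\right) = \left(28531 + \left(569 - 9862\right)\right) \left(-10392 + 1108\right) = \left(28531 + \left(569 - 9862\right)\right) \left(-9284\right) = \left(28531 - 9293\right) \left(-9284\right) = 19238 \left(-9284\right) = -178605592$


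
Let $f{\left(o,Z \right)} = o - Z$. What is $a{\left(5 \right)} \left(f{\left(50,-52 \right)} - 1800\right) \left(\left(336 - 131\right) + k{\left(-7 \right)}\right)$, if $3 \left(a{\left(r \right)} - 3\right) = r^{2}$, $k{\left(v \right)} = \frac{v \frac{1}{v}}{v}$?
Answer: $- \frac{27595896}{7} \approx -3.9423 \cdot 10^{6}$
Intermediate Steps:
$k{\left(v \right)} = \frac{1}{v}$ ($k{\left(v \right)} = 1 \frac{1}{v} = \frac{1}{v}$)
$a{\left(r \right)} = 3 + \frac{r^{2}}{3}$
$a{\left(5 \right)} \left(f{\left(50,-52 \right)} - 1800\right) \left(\left(336 - 131\right) + k{\left(-7 \right)}\right) = \left(3 + \frac{5^{2}}{3}\right) \left(\left(50 - -52\right) - 1800\right) \left(\left(336 - 131\right) + \frac{1}{-7}\right) = \left(3 + \frac{1}{3} \cdot 25\right) \left(\left(50 + 52\right) - 1800\right) \left(\left(336 - 131\right) - \frac{1}{7}\right) = \left(3 + \frac{25}{3}\right) \left(102 - 1800\right) \left(205 - \frac{1}{7}\right) = \frac{34 \left(\left(-1698\right) \frac{1434}{7}\right)}{3} = \frac{34}{3} \left(- \frac{2434932}{7}\right) = - \frac{27595896}{7}$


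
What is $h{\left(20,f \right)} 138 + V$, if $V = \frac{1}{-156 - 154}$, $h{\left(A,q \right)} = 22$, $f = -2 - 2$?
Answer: $\frac{941159}{310} \approx 3036.0$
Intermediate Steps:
$f = -4$
$V = - \frac{1}{310}$ ($V = \frac{1}{-310} = - \frac{1}{310} \approx -0.0032258$)
$h{\left(20,f \right)} 138 + V = 22 \cdot 138 - \frac{1}{310} = 3036 - \frac{1}{310} = \frac{941159}{310}$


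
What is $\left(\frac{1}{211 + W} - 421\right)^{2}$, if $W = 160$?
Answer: $\frac{24395316100}{137641} \approx 1.7724 \cdot 10^{5}$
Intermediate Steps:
$\left(\frac{1}{211 + W} - 421\right)^{2} = \left(\frac{1}{211 + 160} - 421\right)^{2} = \left(\frac{1}{371} - 421\right)^{2} = \left(- \frac{156190}{371}\right)^{2} = \frac{24395316100}{137641}$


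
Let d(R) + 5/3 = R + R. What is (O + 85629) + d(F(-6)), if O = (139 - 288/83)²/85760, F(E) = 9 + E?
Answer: 151777064036003/1772401920 ≈ 85634.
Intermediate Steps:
d(R) = -5/3 + 2*R (d(R) = -5/3 + (R + R) = -5/3 + 2*R)
O = 126540001/590800640 (O = (139 - 288*1/83)²*(1/85760) = (139 - 288/83)²*(1/85760) = (11249/83)²*(1/85760) = (126540001/6889)*(1/85760) = 126540001/590800640 ≈ 0.21418)
(O + 85629) + d(F(-6)) = (126540001/590800640 + 85629) + (-5/3 + 2*(9 - 6)) = 50589794542561/590800640 + (-5/3 + 2*3) = 50589794542561/590800640 + (-5/3 + 6) = 50589794542561/590800640 + 13/3 = 151777064036003/1772401920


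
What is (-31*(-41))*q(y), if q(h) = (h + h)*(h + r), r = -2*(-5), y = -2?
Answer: -40672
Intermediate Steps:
r = 10
q(h) = 2*h*(10 + h) (q(h) = (h + h)*(h + 10) = (2*h)*(10 + h) = 2*h*(10 + h))
(-31*(-41))*q(y) = (-31*(-41))*(2*(-2)*(10 - 2)) = 1271*(2*(-2)*8) = 1271*(-32) = -40672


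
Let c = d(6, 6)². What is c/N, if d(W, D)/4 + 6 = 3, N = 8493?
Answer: 48/2831 ≈ 0.016955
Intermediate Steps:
d(W, D) = -12 (d(W, D) = -24 + 4*3 = -24 + 12 = -12)
c = 144 (c = (-12)² = 144)
c/N = 144/8493 = 144*(1/8493) = 48/2831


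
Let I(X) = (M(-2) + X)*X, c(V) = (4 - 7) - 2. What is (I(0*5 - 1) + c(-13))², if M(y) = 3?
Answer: 49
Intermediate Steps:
c(V) = -5 (c(V) = -3 - 2 = -5)
I(X) = X*(3 + X) (I(X) = (3 + X)*X = X*(3 + X))
(I(0*5 - 1) + c(-13))² = ((0*5 - 1)*(3 + (0*5 - 1)) - 5)² = ((0 - 1)*(3 + (0 - 1)) - 5)² = (-(3 - 1) - 5)² = (-1*2 - 5)² = (-2 - 5)² = (-7)² = 49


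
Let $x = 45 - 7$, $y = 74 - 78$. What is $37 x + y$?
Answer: $1402$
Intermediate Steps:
$y = -4$ ($y = 74 - 78 = -4$)
$x = 38$
$37 x + y = 37 \cdot 38 - 4 = 1406 - 4 = 1402$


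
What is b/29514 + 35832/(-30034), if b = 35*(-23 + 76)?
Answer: -500916289/443211738 ≈ -1.1302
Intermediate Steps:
b = 1855 (b = 35*53 = 1855)
b/29514 + 35832/(-30034) = 1855/29514 + 35832/(-30034) = 1855*(1/29514) + 35832*(-1/30034) = 1855/29514 - 17916/15017 = -500916289/443211738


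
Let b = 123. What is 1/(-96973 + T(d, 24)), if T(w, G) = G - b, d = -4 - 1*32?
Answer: -1/97072 ≈ -1.0302e-5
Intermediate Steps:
d = -36 (d = -4 - 32 = -36)
T(w, G) = -123 + G (T(w, G) = G - 1*123 = G - 123 = -123 + G)
1/(-96973 + T(d, 24)) = 1/(-96973 + (-123 + 24)) = 1/(-96973 - 99) = 1/(-97072) = -1/97072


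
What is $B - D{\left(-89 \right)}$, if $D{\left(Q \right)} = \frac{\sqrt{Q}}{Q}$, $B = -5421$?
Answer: $-5421 + \frac{i \sqrt{89}}{89} \approx -5421.0 + 0.106 i$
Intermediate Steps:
$D{\left(Q \right)} = \frac{1}{\sqrt{Q}}$
$B - D{\left(-89 \right)} = -5421 - \frac{1}{\sqrt{-89}} = -5421 - - \frac{i \sqrt{89}}{89} = -5421 + \frac{i \sqrt{89}}{89}$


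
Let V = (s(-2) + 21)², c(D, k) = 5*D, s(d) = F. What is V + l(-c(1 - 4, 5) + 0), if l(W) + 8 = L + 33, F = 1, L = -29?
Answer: 480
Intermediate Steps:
s(d) = 1
l(W) = -4 (l(W) = -8 + (-29 + 33) = -8 + 4 = -4)
V = 484 (V = (1 + 21)² = 22² = 484)
V + l(-c(1 - 4, 5) + 0) = 484 - 4 = 480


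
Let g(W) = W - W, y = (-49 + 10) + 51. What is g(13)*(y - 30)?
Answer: 0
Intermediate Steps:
y = 12 (y = -39 + 51 = 12)
g(W) = 0
g(13)*(y - 30) = 0*(12 - 30) = 0*(-18) = 0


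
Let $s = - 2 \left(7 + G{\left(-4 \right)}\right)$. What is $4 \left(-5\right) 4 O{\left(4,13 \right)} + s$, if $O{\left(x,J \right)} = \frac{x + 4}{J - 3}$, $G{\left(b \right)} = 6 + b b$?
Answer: $-122$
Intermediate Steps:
$G{\left(b \right)} = 6 + b^{2}$
$O{\left(x,J \right)} = \frac{4 + x}{-3 + J}$
$s = -58$ ($s = - 2 \left(7 + \left(6 + \left(-4\right)^{2}\right)\right) = - 2 \left(7 + \left(6 + 16\right)\right) = - 2 \left(7 + 22\right) = \left(-2\right) 29 = -58$)
$4 \left(-5\right) 4 O{\left(4,13 \right)} + s = 4 \left(-5\right) 4 \frac{4 + 4}{-3 + 13} - 58 = \left(-20\right) 4 \cdot \frac{1}{10} \cdot 8 - 58 = - 80 \cdot \frac{1}{10} \cdot 8 - 58 = \left(-80\right) \frac{4}{5} - 58 = -64 - 58 = -122$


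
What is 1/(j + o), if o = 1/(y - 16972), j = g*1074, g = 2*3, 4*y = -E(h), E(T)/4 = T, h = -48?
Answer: 16924/109058255 ≈ 0.00015518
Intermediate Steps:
E(T) = 4*T
y = 48 (y = (-4*(-48))/4 = (-1*(-192))/4 = (1/4)*192 = 48)
g = 6
j = 6444 (j = 6*1074 = 6444)
o = -1/16924 (o = 1/(48 - 16972) = 1/(-16924) = -1/16924 ≈ -5.9088e-5)
1/(j + o) = 1/(6444 - 1/16924) = 1/(109058255/16924) = 16924/109058255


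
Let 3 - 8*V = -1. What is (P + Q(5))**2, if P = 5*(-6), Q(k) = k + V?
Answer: 2401/4 ≈ 600.25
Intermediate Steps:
V = 1/2 (V = 3/8 - 1/8*(-1) = 3/8 + 1/8 = 1/2 ≈ 0.50000)
Q(k) = 1/2 + k (Q(k) = k + 1/2 = 1/2 + k)
P = -30
(P + Q(5))**2 = (-30 + (1/2 + 5))**2 = (-30 + 11/2)**2 = (-49/2)**2 = 2401/4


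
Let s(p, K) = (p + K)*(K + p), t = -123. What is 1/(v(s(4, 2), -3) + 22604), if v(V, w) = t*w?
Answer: 1/22973 ≈ 4.3529e-5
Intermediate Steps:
s(p, K) = (K + p)² (s(p, K) = (K + p)*(K + p) = (K + p)²)
v(V, w) = -123*w
1/(v(s(4, 2), -3) + 22604) = 1/(-123*(-3) + 22604) = 1/(369 + 22604) = 1/22973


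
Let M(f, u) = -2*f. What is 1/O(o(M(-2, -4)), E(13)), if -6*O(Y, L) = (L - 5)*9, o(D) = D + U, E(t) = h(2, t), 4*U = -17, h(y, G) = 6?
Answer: -⅔ ≈ -0.66667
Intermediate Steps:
U = -17/4 (U = (¼)*(-17) = -17/4 ≈ -4.2500)
E(t) = 6
o(D) = -17/4 + D (o(D) = D - 17/4 = -17/4 + D)
O(Y, L) = 15/2 - 3*L/2 (O(Y, L) = -(L - 5)*9/6 = -(-5 + L)*9/6 = -(-45 + 9*L)/6 = 15/2 - 3*L/2)
1/O(o(M(-2, -4)), E(13)) = 1/(15/2 - 3/2*6) = 1/(15/2 - 9) = 1/(-3/2) = -⅔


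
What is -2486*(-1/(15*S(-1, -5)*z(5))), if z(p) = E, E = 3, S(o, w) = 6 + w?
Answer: 2486/45 ≈ 55.244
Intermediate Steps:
z(p) = 3
-2486*(-1/(15*S(-1, -5)*z(5))) = -2486*(-1/(45*(6 - 5))) = -2486/((1*3)*(-15)) = -2486/(3*(-15)) = -2486/(-45) = -2486*(-1/45) = 2486/45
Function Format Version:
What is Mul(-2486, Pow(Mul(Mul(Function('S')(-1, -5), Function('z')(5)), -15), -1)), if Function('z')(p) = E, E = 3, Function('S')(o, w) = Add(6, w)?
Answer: Rational(2486, 45) ≈ 55.244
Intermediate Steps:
Function('z')(p) = 3
Mul(-2486, Pow(Mul(Mul(Function('S')(-1, -5), Function('z')(5)), -15), -1)) = Mul(-2486, Pow(Mul(Mul(Add(6, -5), 3), -15), -1)) = Mul(-2486, Pow(Mul(Mul(1, 3), -15), -1)) = Mul(-2486, Pow(Mul(3, -15), -1)) = Mul(-2486, Pow(-45, -1)) = Mul(-2486, Rational(-1, 45)) = Rational(2486, 45)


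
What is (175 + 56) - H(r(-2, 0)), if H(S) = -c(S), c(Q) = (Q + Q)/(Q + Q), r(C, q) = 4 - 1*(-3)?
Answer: 232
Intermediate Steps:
r(C, q) = 7 (r(C, q) = 4 + 3 = 7)
c(Q) = 1 (c(Q) = (2*Q)/((2*Q)) = (2*Q)*(1/(2*Q)) = 1)
H(S) = -1 (H(S) = -1*1 = -1)
(175 + 56) - H(r(-2, 0)) = (175 + 56) - 1*(-1) = 231 + 1 = 232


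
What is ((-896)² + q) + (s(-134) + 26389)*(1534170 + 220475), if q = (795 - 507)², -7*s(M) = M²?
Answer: 292623083035/7 ≈ 4.1803e+10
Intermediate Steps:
s(M) = -M²/7
q = 82944 (q = 288² = 82944)
((-896)² + q) + (s(-134) + 26389)*(1534170 + 220475) = ((-896)² + 82944) + (-⅐*(-134)² + 26389)*(1534170 + 220475) = (802816 + 82944) + (-⅐*17956 + 26389)*1754645 = 885760 + (-17956/7 + 26389)*1754645 = 885760 + (166767/7)*1754645 = 885760 + 292616882715/7 = 292623083035/7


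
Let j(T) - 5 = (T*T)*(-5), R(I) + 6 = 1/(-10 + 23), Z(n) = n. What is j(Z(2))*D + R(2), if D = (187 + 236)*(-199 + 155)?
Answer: 3629263/13 ≈ 2.7917e+5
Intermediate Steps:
R(I) = -77/13 (R(I) = -6 + 1/(-10 + 23) = -6 + 1/13 = -77/13)
j(T) = 5 - 5*T² (j(T) = 5 + (T*T)*(-5) = 5 + T²*(-5) = 5 - 5*T²)
D = -18612 (D = 423*(-44) = -18612)
j(Z(2))*D + R(2) = (5 - 5*2²)*(-18612) - 77/13 = (5 - 5*4)*(-18612) - 77/13 = (5 - 20)*(-18612) - 77/13 = -15*(-18612) - 77/13 = 279180 - 77/13 = 3629263/13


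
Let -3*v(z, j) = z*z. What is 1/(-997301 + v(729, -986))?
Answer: -1/1174448 ≈ -8.5146e-7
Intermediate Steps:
v(z, j) = -z²/3 (v(z, j) = -z*z/3 = -z²/3)
1/(-997301 + v(729, -986)) = 1/(-997301 - ⅓*729²) = 1/(-997301 - ⅓*531441) = 1/(-997301 - 177147) = 1/(-1174448) = -1/1174448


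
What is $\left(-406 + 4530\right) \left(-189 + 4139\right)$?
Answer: $16289800$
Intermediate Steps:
$\left(-406 + 4530\right) \left(-189 + 4139\right) = 4124 \cdot 3950 = 16289800$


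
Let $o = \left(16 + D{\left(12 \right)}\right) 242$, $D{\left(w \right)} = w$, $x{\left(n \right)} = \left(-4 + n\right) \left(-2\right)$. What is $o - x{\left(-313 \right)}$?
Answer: $6142$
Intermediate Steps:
$x{\left(n \right)} = 8 - 2 n$
$o = 6776$ ($o = \left(16 + 12\right) 242 = 28 \cdot 242 = 6776$)
$o - x{\left(-313 \right)} = 6776 - \left(8 - -626\right) = 6776 - \left(8 + 626\right) = 6776 - 634 = 6142$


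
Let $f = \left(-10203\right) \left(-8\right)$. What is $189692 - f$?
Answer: $108068$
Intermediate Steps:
$f = 81624$
$189692 - f = 189692 - 81624 = 108068$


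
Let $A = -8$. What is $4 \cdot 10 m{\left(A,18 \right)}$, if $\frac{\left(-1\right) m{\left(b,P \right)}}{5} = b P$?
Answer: $28800$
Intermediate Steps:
$m{\left(b,P \right)} = - 5 P b$ ($m{\left(b,P \right)} = - 5 b P = - 5 P b$)
$4 \cdot 10 m{\left(A,18 \right)} = 4 \cdot 10 \left(\left(-5\right) 18 \left(-8\right)\right) = 40 \cdot 720 = 28800$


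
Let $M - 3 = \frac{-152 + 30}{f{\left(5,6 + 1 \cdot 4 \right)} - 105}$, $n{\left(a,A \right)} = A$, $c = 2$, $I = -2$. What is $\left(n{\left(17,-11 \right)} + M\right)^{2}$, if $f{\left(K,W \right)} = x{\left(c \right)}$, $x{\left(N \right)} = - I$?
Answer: $\frac{492804}{10609} \approx 46.451$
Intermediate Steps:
$x{\left(N \right)} = 2$ ($x{\left(N \right)} = \left(-1\right) \left(-2\right) = 2$)
$f{\left(K,W \right)} = 2$
$M = \frac{431}{103}$ ($M = 3 + \frac{-152 + 30}{2 - 105} = 3 - \frac{122}{-103} = 3 - - \frac{122}{103} = 3 + \frac{122}{103} = \frac{431}{103} \approx 4.1845$)
$\left(n{\left(17,-11 \right)} + M\right)^{2} = \left(-11 + \frac{431}{103}\right)^{2} = \left(- \frac{702}{103}\right)^{2} = \frac{492804}{10609}$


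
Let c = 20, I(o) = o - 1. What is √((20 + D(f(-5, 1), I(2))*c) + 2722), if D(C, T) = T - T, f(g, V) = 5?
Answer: √2742 ≈ 52.364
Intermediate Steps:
I(o) = -1 + o
D(C, T) = 0
√((20 + D(f(-5, 1), I(2))*c) + 2722) = √((20 + 0*20) + 2722) = √((20 + 0) + 2722) = √(20 + 2722) = √2742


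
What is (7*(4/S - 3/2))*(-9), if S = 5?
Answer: 441/10 ≈ 44.100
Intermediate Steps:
(7*(4/S - 3/2))*(-9) = (7*(4/5 - 3/2))*(-9) = (7*(4*(⅕) - 3*½))*(-9) = (7*(⅘ - 3/2))*(-9) = (7*(-7/10))*(-9) = -49/10*(-9) = 441/10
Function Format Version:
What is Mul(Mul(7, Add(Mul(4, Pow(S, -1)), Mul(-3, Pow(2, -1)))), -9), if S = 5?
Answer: Rational(441, 10) ≈ 44.100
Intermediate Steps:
Mul(Mul(7, Add(Mul(4, Pow(S, -1)), Mul(-3, Pow(2, -1)))), -9) = Mul(Mul(7, Add(Mul(4, Pow(5, -1)), Mul(-3, Pow(2, -1)))), -9) = Mul(Mul(7, Add(Mul(4, Rational(1, 5)), Mul(-3, Rational(1, 2)))), -9) = Mul(Mul(7, Add(Rational(4, 5), Rational(-3, 2))), -9) = Mul(Mul(7, Rational(-7, 10)), -9) = Mul(Rational(-49, 10), -9) = Rational(441, 10)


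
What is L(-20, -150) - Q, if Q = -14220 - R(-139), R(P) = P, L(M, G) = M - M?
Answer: 14081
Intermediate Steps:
L(M, G) = 0
Q = -14081 (Q = -14220 - 1*(-139) = -14220 + 139 = -14081)
L(-20, -150) - Q = 0 - 1*(-14081) = 0 + 14081 = 14081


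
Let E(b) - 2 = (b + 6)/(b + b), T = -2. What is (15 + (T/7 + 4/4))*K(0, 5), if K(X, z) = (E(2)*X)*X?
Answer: 0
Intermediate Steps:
E(b) = 2 + (6 + b)/(2*b) (E(b) = 2 + (b + 6)/(b + b) = 2 + (6 + b)/((2*b)) = 2 + (6 + b)*(1/(2*b)) = 2 + (6 + b)/(2*b))
K(X, z) = 4*X² (K(X, z) = ((5/2 + 3/2)*X)*X = (4*X)*X = 4*X²)
(15 + (T/7 + 4/4))*K(0, 5) = (15 + (-2/7 + 4/4))*(4*0²) = (15 + (-2*⅐ + 4*(¼)))*(4*0) = (15 + (-2/7 + 1))*0 = (15 + 5/7)*0 = (110/7)*0 = 0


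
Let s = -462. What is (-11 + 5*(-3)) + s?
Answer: -488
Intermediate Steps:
(-11 + 5*(-3)) + s = (-11 + 5*(-3)) - 462 = (-11 - 15) - 462 = -26 - 462 = -488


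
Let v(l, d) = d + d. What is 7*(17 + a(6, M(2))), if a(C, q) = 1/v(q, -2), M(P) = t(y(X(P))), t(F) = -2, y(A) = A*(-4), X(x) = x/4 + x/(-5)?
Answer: 469/4 ≈ 117.25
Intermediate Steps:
X(x) = x/20 (X(x) = x*(¼) + x*(-⅕) = x/4 - x/5 = x/20)
y(A) = -4*A
v(l, d) = 2*d
M(P) = -2
a(C, q) = -¼ (a(C, q) = 1/(2*(-2)) = 1/(-4) = -¼)
7*(17 + a(6, M(2))) = 7*(17 - ¼) = 7*(67/4) = 469/4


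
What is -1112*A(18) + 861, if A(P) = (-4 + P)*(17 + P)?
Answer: -544019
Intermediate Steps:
-1112*A(18) + 861 = -1112*(-68 + 18² + 13*18) + 861 = -1112*(-68 + 324 + 234) + 861 = -1112*490 + 861 = -544880 + 861 = -544019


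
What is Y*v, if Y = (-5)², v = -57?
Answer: -1425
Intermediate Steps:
Y = 25
Y*v = 25*(-57) = -1425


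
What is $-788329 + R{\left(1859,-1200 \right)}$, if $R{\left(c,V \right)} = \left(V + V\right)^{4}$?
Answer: $33177599211671$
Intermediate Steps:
$R{\left(c,V \right)} = 16 V^{4}$ ($R{\left(c,V \right)} = \left(2 V\right)^{4} = 16 V^{4}$)
$-788329 + R{\left(1859,-1200 \right)} = -788329 + 16 \left(-1200\right)^{4} = -788329 + 16 \cdot 2073600000000 = -788329 + 33177600000000 = 33177599211671$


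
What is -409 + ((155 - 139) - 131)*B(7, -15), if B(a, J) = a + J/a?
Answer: -6773/7 ≈ -967.57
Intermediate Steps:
-409 + ((155 - 139) - 131)*B(7, -15) = -409 + ((155 - 139) - 131)*(7 - 15/7) = -409 + (16 - 131)*(7 - 15*⅐) = -409 - 115*(7 - 15/7) = -409 - 115*34/7 = -409 - 3910/7 = -6773/7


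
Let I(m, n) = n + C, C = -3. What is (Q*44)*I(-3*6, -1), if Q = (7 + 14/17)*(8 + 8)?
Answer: -374528/17 ≈ -22031.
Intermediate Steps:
Q = 2128/17 (Q = (7 + 14*(1/17))*16 = (7 + 14/17)*16 = (133/17)*16 = 2128/17 ≈ 125.18)
I(m, n) = -3 + n (I(m, n) = n - 3 = -3 + n)
(Q*44)*I(-3*6, -1) = ((2128/17)*44)*(-3 - 1) = (93632/17)*(-4) = -374528/17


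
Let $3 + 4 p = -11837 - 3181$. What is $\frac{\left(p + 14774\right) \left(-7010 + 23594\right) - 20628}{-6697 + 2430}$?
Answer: $- \frac{182714322}{4267} \approx -42820.0$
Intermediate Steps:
$p = - \frac{15021}{4}$ ($p = - \frac{3}{4} + \frac{-11837 - 3181}{4} = - \frac{3}{4} + \frac{1}{4} \left(-15018\right) = - \frac{3}{4} - \frac{7509}{2} = - \frac{15021}{4} \approx -3755.3$)
$\frac{\left(p + 14774\right) \left(-7010 + 23594\right) - 20628}{-6697 + 2430} = \frac{\left(- \frac{15021}{4} + 14774\right) \left(-7010 + 23594\right) - 20628}{-6697 + 2430} = \frac{\frac{44075}{4} \cdot 16584 - 20628}{-4267} = \left(182734950 - 20628\right) \left(- \frac{1}{4267}\right) = 182714322 \left(- \frac{1}{4267}\right) = - \frac{182714322}{4267}$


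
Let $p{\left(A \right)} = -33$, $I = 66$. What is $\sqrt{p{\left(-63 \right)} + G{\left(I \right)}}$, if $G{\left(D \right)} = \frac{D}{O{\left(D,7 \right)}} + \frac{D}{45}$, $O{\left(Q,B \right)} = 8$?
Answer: $\frac{i \sqrt{20955}}{30} \approx 4.8253 i$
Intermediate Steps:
$G{\left(D \right)} = \frac{53 D}{360}$ ($G{\left(D \right)} = \frac{D}{8} + \frac{D}{45} = \frac{53 D}{360}$)
$\sqrt{p{\left(-63 \right)} + G{\left(I \right)}} = \sqrt{-33 + \frac{53}{360} \cdot 66} = \sqrt{-33 + \frac{583}{60}} = \sqrt{- \frac{1397}{60}} = \frac{i \sqrt{20955}}{30}$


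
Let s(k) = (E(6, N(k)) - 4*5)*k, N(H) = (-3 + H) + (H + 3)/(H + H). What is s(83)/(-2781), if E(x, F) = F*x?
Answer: -38438/2781 ≈ -13.822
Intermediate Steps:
N(H) = -3 + H + (3 + H)/(2*H) (N(H) = (-3 + H) + (3 + H)/((2*H)) = (-3 + H) + (3 + H)*(1/(2*H)) = (-3 + H) + (3 + H)/(2*H) = -3 + H + (3 + H)/(2*H))
s(k) = k*(-35 + 6*k + 9/k) (s(k) = ((-5/2 + k + 3/(2*k))*6 - 4*5)*k = ((-15 + 6*k + 9/k) - 20)*k = (-35 + 6*k + 9/k)*k = k*(-35 + 6*k + 9/k))
s(83)/(-2781) = (9 - 35*83 + 6*83²)/(-2781) = (9 - 2905 + 6*6889)*(-1/2781) = (9 - 2905 + 41334)*(-1/2781) = 38438*(-1/2781) = -38438/2781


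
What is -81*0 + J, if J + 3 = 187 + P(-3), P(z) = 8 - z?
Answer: 195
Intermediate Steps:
J = 195 (J = -3 + (187 + (8 - 1*(-3))) = -3 + (187 + (8 + 3)) = -3 + (187 + 11) = -3 + 198 = 195)
-81*0 + J = -81*0 + 195 = 0 + 195 = 195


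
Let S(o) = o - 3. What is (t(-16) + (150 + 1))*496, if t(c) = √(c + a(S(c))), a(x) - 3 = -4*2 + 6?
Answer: 74896 + 496*I*√15 ≈ 74896.0 + 1921.0*I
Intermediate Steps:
S(o) = -3 + o
a(x) = 1 (a(x) = 3 + (-4*2 + 6) = 3 + (-8 + 6) = 3 - 2 = 1)
t(c) = √(1 + c) (t(c) = √(c + 1) = √(1 + c))
(t(-16) + (150 + 1))*496 = (√(1 - 16) + (150 + 1))*496 = (√(-15) + 151)*496 = (I*√15 + 151)*496 = (151 + I*√15)*496 = 74896 + 496*I*√15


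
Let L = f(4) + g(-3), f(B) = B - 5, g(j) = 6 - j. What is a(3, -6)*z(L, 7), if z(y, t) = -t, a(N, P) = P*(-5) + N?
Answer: -231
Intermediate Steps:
f(B) = -5 + B
L = 8 (L = (-5 + 4) + (6 - 1*(-3)) = -1 + (6 + 3) = -1 + 9 = 8)
a(N, P) = N - 5*P (a(N, P) = -5*P + N = N - 5*P)
a(3, -6)*z(L, 7) = (3 - 5*(-6))*(-1*7) = (3 + 30)*(-7) = 33*(-7) = -231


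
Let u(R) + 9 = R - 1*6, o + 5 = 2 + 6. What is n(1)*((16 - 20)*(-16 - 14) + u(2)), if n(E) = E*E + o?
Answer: 428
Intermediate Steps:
o = 3 (o = -5 + (2 + 6) = -5 + 8 = 3)
u(R) = -15 + R (u(R) = -9 + (R - 1*6) = -9 + (R - 6) = -9 + (-6 + R) = -15 + R)
n(E) = 3 + E**2 (n(E) = E*E + 3 = E**2 + 3 = 3 + E**2)
n(1)*((16 - 20)*(-16 - 14) + u(2)) = (3 + 1**2)*((16 - 20)*(-16 - 14) + (-15 + 2)) = (3 + 1)*(-4*(-30) - 13) = 4*(120 - 13) = 4*107 = 428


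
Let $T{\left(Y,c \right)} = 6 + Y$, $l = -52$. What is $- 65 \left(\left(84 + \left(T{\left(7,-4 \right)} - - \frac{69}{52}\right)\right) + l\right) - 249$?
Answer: $- \frac{13041}{4} \approx -3260.3$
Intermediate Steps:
$- 65 \left(\left(84 + \left(T{\left(7,-4 \right)} - - \frac{69}{52}\right)\right) + l\right) - 249 = - 65 \left(\left(84 + \left(\left(6 + 7\right) - - \frac{69}{52}\right)\right) - 52\right) - 249 = - 65 \left(\left(84 + \left(13 - \left(-69\right) \frac{1}{52}\right)\right) - 52\right) - 249 = - 65 \left(\left(84 + \left(13 - - \frac{69}{52}\right)\right) - 52\right) - 249 = - 65 \left(\left(84 + \left(13 + \frac{69}{52}\right)\right) - 52\right) - 249 = - 65 \left(\left(84 + \frac{745}{52}\right) - 52\right) - 249 = - 65 \left(\frac{5113}{52} - 52\right) - 249 = \left(-65\right) \frac{2409}{52} - 249 = - \frac{12045}{4} - 249 = - \frac{13041}{4}$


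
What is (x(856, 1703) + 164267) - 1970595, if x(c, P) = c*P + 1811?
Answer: -346749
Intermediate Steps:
x(c, P) = 1811 + P*c (x(c, P) = P*c + 1811 = 1811 + P*c)
(x(856, 1703) + 164267) - 1970595 = ((1811 + 1703*856) + 164267) - 1970595 = ((1811 + 1457768) + 164267) - 1970595 = (1459579 + 164267) - 1970595 = 1623846 - 1970595 = -346749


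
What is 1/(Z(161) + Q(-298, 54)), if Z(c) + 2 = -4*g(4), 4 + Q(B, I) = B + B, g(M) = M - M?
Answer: -1/602 ≈ -0.0016611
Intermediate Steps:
g(M) = 0
Q(B, I) = -4 + 2*B (Q(B, I) = -4 + (B + B) = -4 + 2*B)
Z(c) = -2 (Z(c) = -2 - 4*0 = -2 + 0 = -2)
1/(Z(161) + Q(-298, 54)) = 1/(-2 + (-4 + 2*(-298))) = 1/(-2 + (-4 - 596)) = 1/(-2 - 600) = 1/(-602) = -1/602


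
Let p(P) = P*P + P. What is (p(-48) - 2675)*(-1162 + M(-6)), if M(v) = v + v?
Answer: 491906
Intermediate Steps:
p(P) = P + P² (p(P) = P² + P = P + P²)
M(v) = 2*v
(p(-48) - 2675)*(-1162 + M(-6)) = (-48*(1 - 48) - 2675)*(-1162 + 2*(-6)) = (-48*(-47) - 2675)*(-1162 - 12) = (2256 - 2675)*(-1174) = -419*(-1174) = 491906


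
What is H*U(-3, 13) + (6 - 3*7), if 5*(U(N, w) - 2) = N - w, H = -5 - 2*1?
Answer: -33/5 ≈ -6.6000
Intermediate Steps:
H = -7 (H = -5 - 2 = -7)
U(N, w) = 2 - w/5 + N/5 (U(N, w) = 2 + (N - w)/5 = 2 + (-w/5 + N/5) = 2 - w/5 + N/5)
H*U(-3, 13) + (6 - 3*7) = -7*(2 - ⅕*13 + (⅕)*(-3)) + (6 - 3*7) = -7*(2 - 13/5 - ⅗) + (6 - 21) = -7*(-6/5) - 15 = 42/5 - 15 = -33/5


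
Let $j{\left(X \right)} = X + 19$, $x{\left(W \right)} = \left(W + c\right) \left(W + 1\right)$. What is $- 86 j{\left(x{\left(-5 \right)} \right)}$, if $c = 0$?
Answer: $-3354$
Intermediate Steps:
$x{\left(W \right)} = W \left(1 + W\right)$ ($x{\left(W \right)} = \left(W + 0\right) \left(W + 1\right) = W \left(1 + W\right)$)
$j{\left(X \right)} = 19 + X$
$- 86 j{\left(x{\left(-5 \right)} \right)} = - 86 \left(19 - 5 \left(1 - 5\right)\right) = - 86 \left(19 - -20\right) = - 86 \left(19 + 20\right) = \left(-86\right) 39 = -3354$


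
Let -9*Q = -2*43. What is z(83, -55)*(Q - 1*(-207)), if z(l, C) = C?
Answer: -107195/9 ≈ -11911.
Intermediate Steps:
Q = 86/9 (Q = -(-2)*43/9 = -⅑*(-86) = 86/9 ≈ 9.5556)
z(83, -55)*(Q - 1*(-207)) = -55*(86/9 - 1*(-207)) = -55*(86/9 + 207) = -55*1949/9 = -107195/9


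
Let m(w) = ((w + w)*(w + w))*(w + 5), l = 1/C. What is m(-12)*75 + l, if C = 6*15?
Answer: -27215999/90 ≈ -3.0240e+5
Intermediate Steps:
C = 90
l = 1/90 ≈ 0.011111
m(w) = 4*w²*(5 + w) (m(w) = ((2*w)*(2*w))*(5 + w) = (4*w²)*(5 + w) = 4*w²*(5 + w))
m(-12)*75 + l = (4*(-12)²*(5 - 12))*75 + 1/90 = (4*144*(-7))*75 + 1/90 = -4032*75 + 1/90 = -302400 + 1/90 = -27215999/90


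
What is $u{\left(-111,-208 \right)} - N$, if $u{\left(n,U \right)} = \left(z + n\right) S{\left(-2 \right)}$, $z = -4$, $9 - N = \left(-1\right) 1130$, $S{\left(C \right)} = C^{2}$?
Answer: $-1599$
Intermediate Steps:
$N = 1139$ ($N = 9 - \left(-1\right) 1130 = 9 - -1130 = 9 + 1130 = 1139$)
$u{\left(n,U \right)} = -16 + 4 n$ ($u{\left(n,U \right)} = \left(-4 + n\right) \left(-2\right)^{2} = \left(-4 + n\right) 4 = -16 + 4 n$)
$u{\left(-111,-208 \right)} - N = \left(-16 + 4 \left(-111\right)\right) - 1139 = \left(-16 - 444\right) - 1139 = -460 - 1139 = -1599$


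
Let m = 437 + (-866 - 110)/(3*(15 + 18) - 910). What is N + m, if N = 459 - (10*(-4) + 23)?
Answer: 741419/811 ≈ 914.20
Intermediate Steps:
N = 476 (N = 459 - (-40 + 23) = 459 - 1*(-17) = 459 + 17 = 476)
m = 355383/811 (m = 437 - 976/(3*33 - 910) = 437 - 976/(99 - 910) = 437 - 976/(-811) = 437 - 976*(-1/811) = 437 + 976/811 = 355383/811 ≈ 438.20)
N + m = 476 + 355383/811 = 741419/811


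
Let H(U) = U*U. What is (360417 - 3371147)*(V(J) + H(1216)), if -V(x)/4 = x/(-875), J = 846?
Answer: -779072983966064/175 ≈ -4.4518e+12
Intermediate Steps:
V(x) = 4*x/875 (V(x) = -4*x/(-875) = -4*x*(-1)/875 = -(-4)*x/875 = 4*x/875)
H(U) = U²
(360417 - 3371147)*(V(J) + H(1216)) = (360417 - 3371147)*((4/875)*846 + 1216²) = -3010730*(3384/875 + 1478656) = -3010730*1293827384/875 = -779072983966064/175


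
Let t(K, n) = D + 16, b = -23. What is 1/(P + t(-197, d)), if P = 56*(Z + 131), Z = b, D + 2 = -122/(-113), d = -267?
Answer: 113/685128 ≈ 0.00016493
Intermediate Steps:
D = -104/113 (D = -2 - 122/(-113) = -2 - 122*(-1/113) = -2 + 122/113 = -104/113 ≈ -0.92035)
Z = -23
P = 6048 (P = 56*(-23 + 131) = 56*108 = 6048)
t(K, n) = 1704/113 (t(K, n) = -104/113 + 16 = 1704/113)
1/(P + t(-197, d)) = 1/(6048 + 1704/113) = 1/(685128/113) = 113/685128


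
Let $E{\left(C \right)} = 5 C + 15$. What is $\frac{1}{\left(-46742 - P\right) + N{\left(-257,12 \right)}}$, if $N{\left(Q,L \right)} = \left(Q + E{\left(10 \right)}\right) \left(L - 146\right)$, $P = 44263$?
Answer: $- \frac{1}{65277} \approx -1.5319 \cdot 10^{-5}$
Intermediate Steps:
$E{\left(C \right)} = 15 + 5 C$
$N{\left(Q,L \right)} = \left(-146 + L\right) \left(65 + Q\right)$ ($N{\left(Q,L \right)} = \left(Q + \left(15 + 5 \cdot 10\right)\right) \left(L - 146\right) = \left(Q + \left(15 + 50\right)\right) \left(-146 + L\right) = \left(Q + 65\right) \left(-146 + L\right) = \left(65 + Q\right) \left(-146 + L\right) = \left(-146 + L\right) \left(65 + Q\right)$)
$\frac{1}{\left(-46742 - P\right) + N{\left(-257,12 \right)}} = \frac{1}{\left(-46742 - 44263\right) + \left(-9490 - -37522 + 65 \cdot 12 + 12 \left(-257\right)\right)} = \frac{1}{\left(-46742 - 44263\right) + \left(-9490 + 37522 + 780 - 3084\right)} = \frac{1}{-91005 + 25728} = \frac{1}{-65277} = - \frac{1}{65277}$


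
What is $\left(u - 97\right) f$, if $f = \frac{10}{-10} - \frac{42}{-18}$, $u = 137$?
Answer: $\frac{160}{3} \approx 53.333$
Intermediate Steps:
$f = \frac{4}{3}$ ($f = 10 \left(- \frac{1}{10}\right) - - \frac{7}{3} = -1 + \frac{7}{3} = \frac{4}{3} \approx 1.3333$)
$\left(u - 97\right) f = \left(137 - 97\right) \frac{4}{3} = 40 \cdot \frac{4}{3} = \frac{160}{3}$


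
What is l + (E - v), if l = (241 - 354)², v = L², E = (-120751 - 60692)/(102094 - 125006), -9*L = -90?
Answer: 290453571/22912 ≈ 12677.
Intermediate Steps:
L = 10 (L = -⅑*(-90) = 10)
E = 181443/22912 (E = -181443/(-22912) = -181443*(-1/22912) = 181443/22912 ≈ 7.9191)
v = 100 (v = 10² = 100)
l = 12769 (l = (-113)² = 12769)
l + (E - v) = 12769 + (181443/22912 - 1*100) = 12769 + (181443/22912 - 100) = 12769 - 2109757/22912 = 290453571/22912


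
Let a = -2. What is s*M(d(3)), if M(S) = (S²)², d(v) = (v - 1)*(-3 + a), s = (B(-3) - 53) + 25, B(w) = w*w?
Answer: -190000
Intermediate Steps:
B(w) = w²
s = -19 (s = ((-3)² - 53) + 25 = (9 - 53) + 25 = -44 + 25 = -19)
d(v) = 5 - 5*v (d(v) = (v - 1)*(-3 - 2) = (-1 + v)*(-5) = 5 - 5*v)
M(S) = S⁴
s*M(d(3)) = -19*(5 - 5*3)⁴ = -19*(5 - 15)⁴ = -19*(-10)⁴ = -19*10000 = -190000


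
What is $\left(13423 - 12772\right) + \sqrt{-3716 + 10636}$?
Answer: $651 + 2 \sqrt{1730} \approx 734.19$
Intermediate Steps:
$\left(13423 - 12772\right) + \sqrt{-3716 + 10636} = 651 + \sqrt{6920} = 651 + 2 \sqrt{1730}$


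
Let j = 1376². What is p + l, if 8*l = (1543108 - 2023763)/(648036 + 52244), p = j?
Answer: 303061322331/160064 ≈ 1.8934e+6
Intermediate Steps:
j = 1893376
p = 1893376
l = -13733/160064 (l = ((1543108 - 2023763)/(648036 + 52244))/8 = (-480655/700280)/8 = (-480655*1/700280)/8 = (⅛)*(-13733/20008) = -13733/160064 ≈ -0.085797)
p + l = 1893376 - 13733/160064 = 303061322331/160064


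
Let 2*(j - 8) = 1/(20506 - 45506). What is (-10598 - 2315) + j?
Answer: -645250001/50000 ≈ -12905.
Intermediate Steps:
j = 399999/50000 (j = 8 + 1/(2*(20506 - 45506)) = 8 + (½)/(-25000) = 8 + (½)*(-1/25000) = 8 - 1/50000 = 399999/50000 ≈ 8.0000)
(-10598 - 2315) + j = (-10598 - 2315) + 399999/50000 = -12913 + 399999/50000 = -645250001/50000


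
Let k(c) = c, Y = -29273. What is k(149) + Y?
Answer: -29124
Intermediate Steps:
k(149) + Y = 149 - 29273 = -29124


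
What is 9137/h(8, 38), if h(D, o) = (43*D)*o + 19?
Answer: 9137/13091 ≈ 0.69796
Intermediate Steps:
h(D, o) = 19 + 43*D*o (h(D, o) = 43*D*o + 19 = 19 + 43*D*o)
9137/h(8, 38) = 9137/(19 + 43*8*38) = 9137/(19 + 13072) = 9137/13091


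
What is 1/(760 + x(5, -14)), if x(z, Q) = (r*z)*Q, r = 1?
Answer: 1/690 ≈ 0.0014493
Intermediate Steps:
x(z, Q) = Q*z (x(z, Q) = (1*z)*Q = z*Q = Q*z)
1/(760 + x(5, -14)) = 1/(760 - 14*5) = 1/(760 - 70) = 1/690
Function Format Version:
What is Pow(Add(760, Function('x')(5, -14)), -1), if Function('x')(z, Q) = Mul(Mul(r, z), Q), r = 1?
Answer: Rational(1, 690) ≈ 0.0014493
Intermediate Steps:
Function('x')(z, Q) = Mul(Q, z) (Function('x')(z, Q) = Mul(Mul(1, z), Q) = Mul(z, Q) = Mul(Q, z))
Pow(Add(760, Function('x')(5, -14)), -1) = Pow(Add(760, Mul(-14, 5)), -1) = Pow(Add(760, -70), -1) = Pow(690, -1) = Rational(1, 690)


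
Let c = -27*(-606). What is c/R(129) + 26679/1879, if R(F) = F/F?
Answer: 30770877/1879 ≈ 16376.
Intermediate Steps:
R(F) = 1
c = 16362
c/R(129) + 26679/1879 = 16362/1 + 26679/1879 = 16362*1 + 26679*(1/1879) = 16362 + 26679/1879 = 30770877/1879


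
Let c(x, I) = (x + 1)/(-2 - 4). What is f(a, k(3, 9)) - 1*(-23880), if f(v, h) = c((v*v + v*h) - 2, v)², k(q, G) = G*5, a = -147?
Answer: 225649729/36 ≈ 6.2680e+6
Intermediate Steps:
c(x, I) = -⅙ - x/6 (c(x, I) = (1 + x)/(-6) = (1 + x)*(-⅙) = -⅙ - x/6)
k(q, G) = 5*G
f(v, h) = (⅙ - v²/6 - h*v/6)² (f(v, h) = (-⅙ - ((v*v + v*h) - 2)/6)² = (-⅙ - ((v² + h*v) - 2)/6)² = (-⅙ - (-2 + v² + h*v)/6)² = (-⅙ + (⅓ - v²/6 - h*v/6))² = (⅙ - v²/6 - h*v/6)²)
f(a, k(3, 9)) - 1*(-23880) = (-1 + (-147)² + (5*9)*(-147))²/36 - 1*(-23880) = (-1 + 21609 + 45*(-147))²/36 + 23880 = (-1 + 21609 - 6615)²/36 + 23880 = (1/36)*14993² + 23880 = (1/36)*224790049 + 23880 = 224790049/36 + 23880 = 225649729/36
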